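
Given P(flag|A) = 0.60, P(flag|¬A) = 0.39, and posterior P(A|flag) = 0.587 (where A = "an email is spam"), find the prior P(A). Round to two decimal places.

In odds form, posterior odds = prior odds × likelihood ratio, so prior odds = posterior odds ÷ LR.
Posterior odds = 0.587/(1−0.587) = 1.4213. LR = 0.60/0.39 = 1.5385.
Prior odds = 1.4213/1.5385 = 0.9238, so P(A) = 0.9238/(1+0.9238) ≈ 0.48.

P(A) = 0.48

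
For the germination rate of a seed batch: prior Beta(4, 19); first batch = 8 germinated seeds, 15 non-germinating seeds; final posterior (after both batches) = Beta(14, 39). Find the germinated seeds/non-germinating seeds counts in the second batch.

Because Beta–binomial updating is additive in the counts, the combined data contributed (α_post−α_prior, β_post−β_prior) successes and failures.
Total across both batches: 14−4=10 germinated seeds, 39−19=20 non-germinating seeds.
Subtract the first batch: 10−8=2 germinated seeds and 20−15=5 non-germinating seeds.

2 germinated seeds and 5 non-germinating seeds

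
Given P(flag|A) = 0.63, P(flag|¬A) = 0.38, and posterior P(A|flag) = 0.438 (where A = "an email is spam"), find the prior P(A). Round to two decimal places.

In odds form, posterior odds = prior odds × likelihood ratio, so prior odds = posterior odds ÷ LR.
Posterior odds = 0.438/(1−0.438) = 0.7794. LR = 0.63/0.38 = 1.6579.
Prior odds = 0.7794/1.6579 = 0.4701, so P(A) = 0.4701/(1+0.4701) ≈ 0.32.

P(A) = 0.32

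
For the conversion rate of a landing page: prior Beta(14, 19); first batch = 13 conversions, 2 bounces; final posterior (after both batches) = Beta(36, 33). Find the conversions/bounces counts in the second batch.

9 conversions and 12 bounces

Sequential conjugate updates are equivalent to a single update on the pooled data, so total successes = posterior α − prior α and total failures = posterior β − prior β.
Total across both batches: 36−14=22 conversions, 33−19=14 bounces.
Subtract the first batch: 22−13=9 conversions and 14−2=12 bounces.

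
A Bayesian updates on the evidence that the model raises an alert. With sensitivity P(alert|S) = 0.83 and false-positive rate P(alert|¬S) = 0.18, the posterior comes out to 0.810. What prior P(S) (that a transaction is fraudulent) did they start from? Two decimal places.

In odds form, posterior odds = prior odds × likelihood ratio, so prior odds = posterior odds ÷ LR.
Posterior odds = 0.810/(1−0.810) = 4.2632. LR = 0.83/0.18 = 4.6111.
Prior odds = 4.2632/4.6111 = 0.9246, so P(S) = 0.9246/(1+0.9246) ≈ 0.48.

P(S) = 0.48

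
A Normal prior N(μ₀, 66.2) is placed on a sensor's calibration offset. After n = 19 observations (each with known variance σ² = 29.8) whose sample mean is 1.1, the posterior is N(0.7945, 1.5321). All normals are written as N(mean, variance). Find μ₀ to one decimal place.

μ₀ = -12.1

With known observation variance, the Normal–Normal posterior has precision τ_n = τ₀ + n/σ² and mean μ_n = (τ₀μ₀ + (n/σ²)x̄)/τ_n.
Here τ₀ = 1/66.2 = 0.015106 and τ_data = 19/29.8 = 0.637584, so τ_n = 0.652690.
Rearranging for μ₀: μ₀ = (μ_n·τ_n − τ_data·x̄)/τ₀ = (0.7945·0.652690 − 0.637584·1.1) / 0.015106 = -0.182780/0.015106 ≈ -12.1.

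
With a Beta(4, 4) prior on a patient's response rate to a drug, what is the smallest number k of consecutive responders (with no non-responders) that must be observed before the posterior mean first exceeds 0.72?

k = 7

After k responders and 0 non-responders the posterior is Beta(4+k, 4), with mean (4+k)/(4+4+k).
Set (4+k)/(8+k) > 0.72 and solve: k > (0.72·8 − 4)/(1 − 0.72) = 6.286.
The smallest integer exceeding 6.286 is 7, and checking k=7: (11)/(15) = 0.7333 > 0.72.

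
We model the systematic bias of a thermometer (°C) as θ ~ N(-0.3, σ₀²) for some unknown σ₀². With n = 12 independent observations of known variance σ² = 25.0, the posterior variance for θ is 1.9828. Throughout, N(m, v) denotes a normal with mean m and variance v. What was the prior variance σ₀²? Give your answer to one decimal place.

For the Normal–Normal model with known σ², precisions add: τ_n = τ₀ + n/σ².
So 1/σ₀² = 1/1.9828 − 12/25.0 = 0.504337 − 0.480000 = 0.024337.
Hence σ₀² = 1/0.024337 ≈ 41.1.

σ₀² = 41.1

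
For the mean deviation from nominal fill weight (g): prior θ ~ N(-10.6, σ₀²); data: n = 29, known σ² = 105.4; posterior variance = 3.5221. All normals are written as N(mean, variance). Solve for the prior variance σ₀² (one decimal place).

Posterior precision equals prior precision plus data precision: 1/σ_n² = 1/σ₀² + n/σ².
So 1/σ₀² = 1/3.5221 − 29/105.4 = 0.283922 − 0.275142 = 0.008780.
Hence σ₀² = 1/0.008780 ≈ 113.9.

σ₀² = 113.9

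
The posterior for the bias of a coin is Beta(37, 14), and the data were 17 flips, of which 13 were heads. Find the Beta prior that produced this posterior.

Beta is conjugate to the binomial likelihood: posterior = Beta(α+s, β+f).
Subtract the data counts: 37−13=24, 14−4=10.

Beta(24, 10)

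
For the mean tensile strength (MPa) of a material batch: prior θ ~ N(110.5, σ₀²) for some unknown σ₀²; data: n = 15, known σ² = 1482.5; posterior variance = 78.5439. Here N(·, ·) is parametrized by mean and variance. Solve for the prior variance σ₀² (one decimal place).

σ₀² = 382.6

Posterior precision equals prior precision plus data precision: 1/σ_n² = 1/σ₀² + n/σ².
So 1/σ₀² = 1/78.5439 − 15/1482.5 = 0.012732 − 0.010118 = 0.002614.
Hence σ₀² = 1/0.002614 ≈ 382.6.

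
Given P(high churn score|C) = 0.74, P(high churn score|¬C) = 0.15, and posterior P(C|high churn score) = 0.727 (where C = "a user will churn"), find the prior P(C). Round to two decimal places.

P(C) = 0.35

Bayes' rule in odds form gives O(C|E) = O(C)·[P(E|C)/P(E|¬C)], hence O(C) = O(C|E)/LR.
Posterior odds = 0.727/(1−0.727) = 2.6630. LR = 0.74/0.15 = 4.9333.
Prior odds = 2.6630/4.9333 = 0.5398, so P(C) = 0.5398/(1+0.5398) ≈ 0.35.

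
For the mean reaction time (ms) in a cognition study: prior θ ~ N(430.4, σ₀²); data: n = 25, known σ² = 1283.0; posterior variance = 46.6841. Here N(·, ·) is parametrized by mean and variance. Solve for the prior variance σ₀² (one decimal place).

σ₀² = 516.8

Posterior precision equals prior precision plus data precision: 1/σ_n² = 1/σ₀² + n/σ².
So 1/σ₀² = 1/46.6841 − 25/1283.0 = 0.021421 − 0.019486 = 0.001935.
Hence σ₀² = 1/0.001935 ≈ 516.8.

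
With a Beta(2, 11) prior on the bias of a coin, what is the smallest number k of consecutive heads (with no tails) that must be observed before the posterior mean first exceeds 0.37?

After k heads and 0 tails the posterior is Beta(2+k, 11), with mean (2+k)/(2+11+k).
Set (2+k)/(13+k) > 0.37 and solve: k > (0.37·13 − 2)/(1 − 0.37) = 4.460.
The smallest integer exceeding 4.460 is 5, and checking k=5: (7)/(18) = 0.3889 > 0.37.

k = 5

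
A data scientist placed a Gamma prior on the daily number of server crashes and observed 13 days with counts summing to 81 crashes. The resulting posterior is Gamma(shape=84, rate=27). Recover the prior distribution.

Gamma(shape=3, rate=14)

A Gamma(α, β) prior (rate parametrization) on a Poisson rate with n observations summing to S gives posterior Gamma(α+S, β+n).
So α = 84 − 81 = 3 and β = 27 − 13 = 14.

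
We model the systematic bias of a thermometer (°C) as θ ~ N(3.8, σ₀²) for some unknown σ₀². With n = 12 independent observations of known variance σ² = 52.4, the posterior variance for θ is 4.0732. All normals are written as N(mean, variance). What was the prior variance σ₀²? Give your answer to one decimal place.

For the Normal–Normal model with known σ², precisions add: τ_n = τ₀ + n/σ².
So 1/σ₀² = 1/4.0732 − 12/52.4 = 0.245507 − 0.229008 = 0.016499.
Hence σ₀² = 1/0.016499 ≈ 60.6.

σ₀² = 60.6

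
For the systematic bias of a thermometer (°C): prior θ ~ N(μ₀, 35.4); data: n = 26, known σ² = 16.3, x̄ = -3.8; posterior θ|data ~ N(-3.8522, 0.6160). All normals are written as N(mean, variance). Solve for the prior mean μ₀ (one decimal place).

μ₀ = -6.8

With known observation variance, the Normal–Normal posterior has precision τ_n = τ₀ + n/σ² and mean μ_n = (τ₀μ₀ + (n/σ²)x̄)/τ_n.
Here τ₀ = 1/35.4 = 0.028249 and τ_data = 26/16.3 = 1.595092, so τ_n = 1.623341.
Rearranging for μ₀: μ₀ = (μ_n·τ_n − τ_data·x̄)/τ₀ = (-3.8522·1.623341 − 1.595092·-3.8) / 0.028249 = -0.192085/0.028249 ≈ -6.8.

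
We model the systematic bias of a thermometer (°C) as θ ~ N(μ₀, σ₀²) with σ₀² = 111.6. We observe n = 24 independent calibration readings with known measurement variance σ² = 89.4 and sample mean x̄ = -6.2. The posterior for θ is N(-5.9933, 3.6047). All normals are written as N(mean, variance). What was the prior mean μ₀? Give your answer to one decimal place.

μ₀ = 0.2

The posterior mean is a precision-weighted average: μ_n = (τ₀μ₀ + τ_data·x̄)/(τ₀+τ_data), with τ₀=1/σ₀² and τ_data=n/σ².
Here τ₀ = 1/111.6 = 0.008961 and τ_data = 24/89.4 = 0.268456, so τ_n = 0.277417.
Rearranging for μ₀: μ₀ = (μ_n·τ_n − τ_data·x̄)/τ₀ = (-5.9933·0.277417 − 0.268456·-6.2) / 0.008961 = 0.001784/0.008961 ≈ 0.2.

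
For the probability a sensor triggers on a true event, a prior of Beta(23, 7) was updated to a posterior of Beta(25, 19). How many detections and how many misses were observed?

A Beta(α, β) prior with s successes and f failures in binomial data gives a Beta(α+s, β+f) posterior.
Match parameters: s=25−23=2, f=19−7=12.

2 detections and 12 misses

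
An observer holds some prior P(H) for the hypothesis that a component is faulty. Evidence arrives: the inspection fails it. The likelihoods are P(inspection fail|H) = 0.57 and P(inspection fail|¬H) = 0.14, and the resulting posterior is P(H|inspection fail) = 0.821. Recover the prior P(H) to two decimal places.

Bayes' rule in odds form gives O(H|E) = O(H)·[P(E|H)/P(E|¬H)], hence O(H) = O(H|E)/LR.
Posterior odds = 0.821/(1−0.821) = 4.5866. LR = 0.57/0.14 = 4.0714.
Prior odds = 4.5866/4.0714 = 1.1265, so P(H) = 1.1265/(1+1.1265) ≈ 0.53.

P(H) = 0.53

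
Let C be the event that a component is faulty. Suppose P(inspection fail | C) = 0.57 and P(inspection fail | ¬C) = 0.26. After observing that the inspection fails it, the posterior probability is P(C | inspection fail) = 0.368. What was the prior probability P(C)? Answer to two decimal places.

In odds form, posterior odds = prior odds × likelihood ratio, so prior odds = posterior odds ÷ LR.
Posterior odds = 0.368/(1−0.368) = 0.5823. LR = 0.57/0.26 = 2.1923.
Prior odds = 0.5823/2.1923 = 0.2656, so P(C) = 0.2656/(1+0.2656) ≈ 0.21.

P(C) = 0.21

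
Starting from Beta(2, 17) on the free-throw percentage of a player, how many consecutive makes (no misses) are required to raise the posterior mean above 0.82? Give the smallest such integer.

After k makes and 0 misses the posterior is Beta(2+k, 17), with mean (2+k)/(2+17+k).
Set (2+k)/(19+k) > 0.82 and solve: k > (0.82·19 − 2)/(1 − 0.82) = 75.444.
The smallest integer exceeding 75.444 is 76, and checking k=76: (78)/(95) = 0.8211 > 0.82.

k = 76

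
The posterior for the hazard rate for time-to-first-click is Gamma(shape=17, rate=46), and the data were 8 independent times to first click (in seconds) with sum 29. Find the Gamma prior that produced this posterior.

Gamma(shape=9, rate=17)

Gamma–exponential conjugacy: posterior shape = α + n, posterior rate = β + Σtᵢ.
So α = 17 − 8 = 9 and β = 46 − 29 = 17.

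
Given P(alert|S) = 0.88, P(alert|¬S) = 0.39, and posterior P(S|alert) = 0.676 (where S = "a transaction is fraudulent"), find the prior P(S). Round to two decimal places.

Bayes' rule in odds form gives O(S|E) = O(S)·[P(E|S)/P(E|¬S)], hence O(S) = O(S|E)/LR.
Posterior odds = 0.676/(1−0.676) = 2.0864. LR = 0.88/0.39 = 2.2564.
Prior odds = 2.0864/2.2564 = 0.9247, so P(S) = 0.9247/(1+0.9247) ≈ 0.48.

P(S) = 0.48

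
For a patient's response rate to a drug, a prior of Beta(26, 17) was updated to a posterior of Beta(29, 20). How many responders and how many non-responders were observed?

A Beta(a, b) prior with s successes and f failures in binomial data gives a Beta(a+s, b+f) posterior.
Match parameters: s=29−26=3, f=20−17=3.

3 responders and 3 non-responders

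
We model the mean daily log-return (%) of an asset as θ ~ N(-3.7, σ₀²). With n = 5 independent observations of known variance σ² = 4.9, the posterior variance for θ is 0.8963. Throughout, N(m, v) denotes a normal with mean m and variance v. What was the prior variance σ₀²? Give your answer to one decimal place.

Posterior precision equals prior precision plus data precision: 1/σ_n² = 1/σ₀² + n/σ².
So 1/σ₀² = 1/0.8963 − 5/4.9 = 1.115698 − 1.020408 = 0.095290.
Hence σ₀² = 1/0.095290 ≈ 10.5.

σ₀² = 10.5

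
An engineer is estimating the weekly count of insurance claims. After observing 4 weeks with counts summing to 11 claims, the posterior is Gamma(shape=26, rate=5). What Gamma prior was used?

A Gamma(α, β) prior (rate parametrization) on a Poisson rate with n observations summing to S gives posterior Gamma(α+S, β+n).
So α = 26 − 11 = 15 and β = 5 − 4 = 1.

Gamma(shape=15, rate=1)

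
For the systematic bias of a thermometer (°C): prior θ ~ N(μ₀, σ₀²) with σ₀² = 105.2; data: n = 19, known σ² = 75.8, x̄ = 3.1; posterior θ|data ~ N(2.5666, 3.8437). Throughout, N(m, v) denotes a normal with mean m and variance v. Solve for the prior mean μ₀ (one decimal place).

The posterior mean is a precision-weighted average: μ_n = (τ₀μ₀ + τ_data·x̄)/(τ₀+τ_data), with τ₀=1/σ₀² and τ_data=n/σ².
Here τ₀ = 1/105.2 = 0.009506 and τ_data = 19/75.8 = 0.250660, so τ_n = 0.260166.
Rearranging for μ₀: μ₀ = (μ_n·τ_n − τ_data·x̄)/τ₀ = (2.5666·0.260166 − 0.250660·3.1) / 0.009506 = -0.109304/0.009506 ≈ -11.5.

μ₀ = -11.5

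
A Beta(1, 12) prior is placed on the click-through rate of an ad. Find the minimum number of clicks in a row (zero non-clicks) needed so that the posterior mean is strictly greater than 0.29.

After k clicks and 0 non-clicks the posterior is Beta(1+k, 12), with mean (1+k)/(1+12+k).
Set (1+k)/(13+k) > 0.29 and solve: k > (0.29·13 − 1)/(1 − 0.29) = 3.901.
The smallest integer exceeding 3.901 is 4.

k = 4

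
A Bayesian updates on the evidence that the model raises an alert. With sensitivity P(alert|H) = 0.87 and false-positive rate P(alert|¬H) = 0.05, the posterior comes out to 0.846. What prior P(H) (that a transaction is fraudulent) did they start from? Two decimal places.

P(H) = 0.24

Bayes' rule in odds form gives O(H|E) = O(H)·[P(E|H)/P(E|¬H)], hence O(H) = O(H|E)/LR.
Posterior odds = 0.846/(1−0.846) = 5.4935. LR = 0.87/0.05 = 17.4000.
Prior odds = 5.4935/17.4000 = 0.3157, so P(H) = 0.3157/(1+0.3157) ≈ 0.24.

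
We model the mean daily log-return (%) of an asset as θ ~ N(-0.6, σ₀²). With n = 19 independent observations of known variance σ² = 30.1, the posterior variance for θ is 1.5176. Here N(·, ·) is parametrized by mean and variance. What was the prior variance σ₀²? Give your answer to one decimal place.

Posterior precision equals prior precision plus data precision: 1/σ_n² = 1/σ₀² + n/σ².
So 1/σ₀² = 1/1.5176 − 19/30.1 = 0.658935 − 0.631229 = 0.027706.
Hence σ₀² = 1/0.027706 ≈ 36.1.

σ₀² = 36.1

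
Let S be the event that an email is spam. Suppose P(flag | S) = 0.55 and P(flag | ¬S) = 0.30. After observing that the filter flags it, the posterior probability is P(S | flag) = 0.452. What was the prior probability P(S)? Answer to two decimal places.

P(S) = 0.31

Bayes' rule in odds form gives O(S|E) = O(S)·[P(E|S)/P(E|¬S)], hence O(S) = O(S|E)/LR.
Posterior odds = 0.452/(1−0.452) = 0.8248. LR = 0.55/0.30 = 1.8333.
Prior odds = 0.8248/1.8333 = 0.4499, so P(S) = 0.4499/(1+0.4499) ≈ 0.31.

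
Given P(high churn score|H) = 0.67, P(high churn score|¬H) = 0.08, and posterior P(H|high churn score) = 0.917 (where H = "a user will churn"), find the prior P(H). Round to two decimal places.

Bayes' rule in odds form gives O(H|E) = O(H)·[P(E|H)/P(E|¬H)], hence O(H) = O(H|E)/LR.
Posterior odds = 0.917/(1−0.917) = 11.0482. LR = 0.67/0.08 = 8.3750.
Prior odds = 11.0482/8.3750 = 1.3192, so P(H) = 1.3192/(1+1.3192) ≈ 0.57.

P(H) = 0.57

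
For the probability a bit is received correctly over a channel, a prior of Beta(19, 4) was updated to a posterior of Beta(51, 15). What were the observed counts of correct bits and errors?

32 correct bits and 11 errors

A Beta(a, b) prior with s successes and f failures in binomial data gives a Beta(a+s, b+f) posterior.
So s = 51 − 19 = 32 and f = 15 − 4 = 11.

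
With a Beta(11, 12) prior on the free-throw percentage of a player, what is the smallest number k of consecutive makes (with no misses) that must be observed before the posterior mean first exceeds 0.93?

After k makes and 0 misses the posterior is Beta(11+k, 12), with mean (11+k)/(11+12+k).
Set (11+k)/(23+k) > 0.93 and solve: k > (0.93·23 − 11)/(1 − 0.93) = 148.429.
The smallest integer exceeding 148.429 is 149, and checking k=149: (160)/(172) = 0.9302 > 0.93.

k = 149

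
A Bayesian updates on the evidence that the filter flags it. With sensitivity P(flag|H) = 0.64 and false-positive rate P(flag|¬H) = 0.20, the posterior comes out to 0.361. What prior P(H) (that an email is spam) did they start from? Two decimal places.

In odds form, posterior odds = prior odds × likelihood ratio, so prior odds = posterior odds ÷ LR.
Posterior odds = 0.361/(1−0.361) = 0.5649. LR = 0.64/0.20 = 3.2000.
Prior odds = 0.5649/3.2000 = 0.1765, so P(H) = 0.1765/(1+0.1765) ≈ 0.15.

P(H) = 0.15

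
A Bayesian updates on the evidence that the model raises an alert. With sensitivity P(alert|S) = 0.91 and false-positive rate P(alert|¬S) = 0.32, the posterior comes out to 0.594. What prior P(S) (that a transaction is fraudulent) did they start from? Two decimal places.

In odds form, posterior odds = prior odds × likelihood ratio, so prior odds = posterior odds ÷ LR.
Posterior odds = 0.594/(1−0.594) = 1.4631. LR = 0.91/0.32 = 2.8438.
Prior odds = 1.4631/2.8438 = 0.5145, so P(S) = 0.5145/(1+0.5145) ≈ 0.34.

P(S) = 0.34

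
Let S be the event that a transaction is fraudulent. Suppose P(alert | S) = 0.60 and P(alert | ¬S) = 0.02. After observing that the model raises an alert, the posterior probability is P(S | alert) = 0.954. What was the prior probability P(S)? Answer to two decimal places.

P(S) = 0.41

Bayes' rule in odds form gives O(S|E) = O(S)·[P(E|S)/P(E|¬S)], hence O(S) = O(S|E)/LR.
Posterior odds = 0.954/(1−0.954) = 20.7391. LR = 0.60/0.02 = 30.0000.
Prior odds = 20.7391/30.0000 = 0.6913, so P(S) = 0.6913/(1+0.6913) ≈ 0.41.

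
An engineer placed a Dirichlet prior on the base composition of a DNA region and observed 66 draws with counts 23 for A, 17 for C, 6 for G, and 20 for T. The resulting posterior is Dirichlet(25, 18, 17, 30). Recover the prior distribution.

Dirichlet(2, 1, 11, 10)

For a Dirichlet(α) prior with multinomial counts c, the posterior is Dirichlet(α + c) componentwise.
Subtract each count from the matching posterior parameter: 25−23=2, 18−17=1, 17−6=11, 30−20=10.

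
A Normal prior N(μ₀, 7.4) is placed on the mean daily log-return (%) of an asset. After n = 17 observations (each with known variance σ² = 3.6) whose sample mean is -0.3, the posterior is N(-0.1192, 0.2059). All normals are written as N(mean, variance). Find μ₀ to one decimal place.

μ₀ = 6.2

The posterior mean is a precision-weighted average: μ_n = (τ₀μ₀ + τ_data·x̄)/(τ₀+τ_data), with τ₀=1/σ₀² and τ_data=n/σ².
Here τ₀ = 1/7.4 = 0.135135 and τ_data = 17/3.6 = 4.722222, so τ_n = 4.857357.
Rearranging for μ₀: μ₀ = (μ_n·τ_n − τ_data·x̄)/τ₀ = (-0.1192·4.857357 − 4.722222·-0.3) / 0.135135 = 0.837670/0.135135 ≈ 6.2.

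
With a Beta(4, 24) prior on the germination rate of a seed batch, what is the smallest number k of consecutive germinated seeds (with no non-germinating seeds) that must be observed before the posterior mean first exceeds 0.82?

k = 106

After k germinated seeds and 0 non-germinating seeds the posterior is Beta(4+k, 24), with mean (4+k)/(4+24+k).
Set (4+k)/(28+k) > 0.82 and solve: k > (0.82·28 − 4)/(1 − 0.82) = 105.333.
The smallest integer exceeding 105.333 is 106, and checking k=106: (110)/(134) = 0.8209 > 0.82.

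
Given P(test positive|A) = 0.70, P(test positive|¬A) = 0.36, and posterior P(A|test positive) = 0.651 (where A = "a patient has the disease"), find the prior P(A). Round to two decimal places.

P(A) = 0.49

Bayes' rule in odds form gives O(A|E) = O(A)·[P(E|A)/P(E|¬A)], hence O(A) = O(A|E)/LR.
Posterior odds = 0.651/(1−0.651) = 1.8653. LR = 0.70/0.36 = 1.9444.
Prior odds = 1.8653/1.9444 = 0.9593, so P(A) = 0.9593/(1+0.9593) ≈ 0.49.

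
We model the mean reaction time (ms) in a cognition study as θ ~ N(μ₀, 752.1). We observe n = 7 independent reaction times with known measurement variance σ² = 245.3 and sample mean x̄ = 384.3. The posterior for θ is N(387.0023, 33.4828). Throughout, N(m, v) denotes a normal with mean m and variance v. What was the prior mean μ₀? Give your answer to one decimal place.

The posterior mean is a precision-weighted average: μ_n = (τ₀μ₀ + τ_data·x̄)/(τ₀+τ_data), with τ₀=1/σ₀² and τ_data=n/σ².
Here τ₀ = 1/752.1 = 0.001330 and τ_data = 7/245.3 = 0.028536, so τ_n = 0.029866.
Rearranging for μ₀: μ₀ = (μ_n·τ_n − τ_data·x̄)/τ₀ = (387.0023·0.029866 − 0.028536·384.3) / 0.001330 = 0.591826/0.001330 ≈ 445.0.

μ₀ = 445.0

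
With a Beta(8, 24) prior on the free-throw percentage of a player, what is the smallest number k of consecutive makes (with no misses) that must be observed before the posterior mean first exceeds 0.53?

After k makes and 0 misses the posterior is Beta(8+k, 24), with mean (8+k)/(8+24+k).
Set (8+k)/(32+k) > 0.53 and solve: k > (0.53·32 − 8)/(1 − 0.53) = 19.064.
The smallest integer exceeding 19.064 is 20, and checking k=20: (28)/(52) = 0.5385 > 0.53.

k = 20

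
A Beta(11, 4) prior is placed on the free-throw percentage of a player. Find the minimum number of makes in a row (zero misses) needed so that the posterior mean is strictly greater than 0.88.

k = 19

After k makes and 0 misses the posterior is Beta(11+k, 4), with mean (11+k)/(11+4+k).
Set (11+k)/(15+k) > 0.88 and solve: k > (0.88·15 − 11)/(1 − 0.88) = 18.333.
The smallest integer exceeding 18.333 is 19.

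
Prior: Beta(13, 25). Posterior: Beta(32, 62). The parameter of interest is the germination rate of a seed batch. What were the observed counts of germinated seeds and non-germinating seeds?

19 germinated seeds and 37 non-germinating seeds

Under Beta–binomial conjugacy the posterior parameters are (a+s, b+f).
Match parameters: s=32−13=19, f=62−25=37.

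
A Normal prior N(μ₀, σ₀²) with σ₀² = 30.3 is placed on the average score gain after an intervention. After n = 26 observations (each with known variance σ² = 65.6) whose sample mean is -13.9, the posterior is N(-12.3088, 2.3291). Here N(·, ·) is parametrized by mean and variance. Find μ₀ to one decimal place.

μ₀ = 6.8

The posterior mean is a precision-weighted average: μ_n = (τ₀μ₀ + τ_data·x̄)/(τ₀+τ_data), with τ₀=1/σ₀² and τ_data=n/σ².
Here τ₀ = 1/30.3 = 0.033003 and τ_data = 26/65.6 = 0.396341, so τ_n = 0.429344.
Rearranging for μ₀: μ₀ = (μ_n·τ_n − τ_data·x̄)/τ₀ = (-12.3088·0.429344 − 0.396341·-13.9) / 0.033003 = 0.224430/0.033003 ≈ 6.8.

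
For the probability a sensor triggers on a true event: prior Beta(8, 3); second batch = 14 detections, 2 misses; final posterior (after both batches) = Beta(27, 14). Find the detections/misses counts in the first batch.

Because Beta–binomial updating is additive in the counts, the combined data contributed (α_post−α_prior, β_post−β_prior) successes and failures.
Total across both batches: 27−8=19 detections, 14−3=11 misses.
Subtract the second batch: 19−14=5 detections and 11−2=9 misses.

5 detections and 9 misses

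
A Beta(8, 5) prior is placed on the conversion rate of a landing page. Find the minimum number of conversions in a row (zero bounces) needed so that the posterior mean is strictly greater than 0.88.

k = 29

After k conversions and 0 bounces the posterior is Beta(8+k, 5), with mean (8+k)/(8+5+k).
Set (8+k)/(13+k) > 0.88 and solve: k > (0.88·13 − 8)/(1 − 0.88) = 28.667.
The smallest integer exceeding 28.667 is 29, and checking k=29: (37)/(42) = 0.8810 > 0.88.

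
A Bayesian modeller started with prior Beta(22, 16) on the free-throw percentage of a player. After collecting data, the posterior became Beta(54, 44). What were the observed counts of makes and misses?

A Beta(a, b) prior with s successes and f failures in binomial data gives a Beta(a+s, b+f) posterior.
Match parameters: s=54−22=32, f=44−16=28.

32 makes and 28 misses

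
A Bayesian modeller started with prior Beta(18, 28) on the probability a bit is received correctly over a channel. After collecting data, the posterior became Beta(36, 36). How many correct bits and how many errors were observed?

18 correct bits and 8 errors

Beta is conjugate to the binomial likelihood: posterior = Beta(α+s, β+f).
So s = 36 − 18 = 18 and f = 36 − 28 = 8.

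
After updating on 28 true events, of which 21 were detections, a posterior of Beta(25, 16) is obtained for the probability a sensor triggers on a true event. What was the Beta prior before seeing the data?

Under Beta–binomial conjugacy the posterior parameters are (a+s, b+f).
So a = 25 − 21 = 4 and b = 16 − 7 = 9.

Beta(4, 9)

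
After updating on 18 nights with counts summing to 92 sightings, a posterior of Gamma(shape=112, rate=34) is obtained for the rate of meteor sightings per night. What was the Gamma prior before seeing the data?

Gamma(shape=20, rate=16)

A Gamma(α, β) prior (rate parametrization) on a Poisson rate with n observations summing to S gives posterior Gamma(α+S, β+n).
So α = 112 − 92 = 20 and β = 34 − 18 = 16.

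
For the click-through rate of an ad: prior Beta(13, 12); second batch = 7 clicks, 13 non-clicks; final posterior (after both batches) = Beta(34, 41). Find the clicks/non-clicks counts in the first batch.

Sequential conjugate updates are equivalent to a single update on the pooled data, so total successes = posterior α − prior α and total failures = posterior β − prior β.
Total across both batches: 34−13=21 clicks, 41−12=29 non-clicks.
Subtract the second batch: 21−7=14 clicks and 29−13=16 non-clicks.

14 clicks and 16 non-clicks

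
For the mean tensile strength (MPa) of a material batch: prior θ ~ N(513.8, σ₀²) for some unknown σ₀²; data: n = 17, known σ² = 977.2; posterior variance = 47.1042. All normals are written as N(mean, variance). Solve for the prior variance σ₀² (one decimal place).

For the Normal–Normal model with known σ², precisions add: τ_n = τ₀ + n/σ².
So 1/σ₀² = 1/47.1042 − 17/977.2 = 0.021230 − 0.017397 = 0.003833.
Hence σ₀² = 1/0.003833 ≈ 260.9.

σ₀² = 260.9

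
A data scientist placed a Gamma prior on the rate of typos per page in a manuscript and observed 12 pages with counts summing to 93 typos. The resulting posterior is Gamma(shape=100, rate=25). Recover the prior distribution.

Gamma–Poisson conjugacy: posterior shape = α + Σxᵢ, posterior rate = β + n.
So α = 100 − 93 = 7 and β = 25 − 12 = 13.

Gamma(shape=7, rate=13)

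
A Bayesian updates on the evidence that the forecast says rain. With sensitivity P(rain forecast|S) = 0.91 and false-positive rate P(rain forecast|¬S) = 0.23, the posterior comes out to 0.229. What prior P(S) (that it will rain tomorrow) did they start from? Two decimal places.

In odds form, posterior odds = prior odds × likelihood ratio, so prior odds = posterior odds ÷ LR.
Posterior odds = 0.229/(1−0.229) = 0.2970. LR = 0.91/0.23 = 3.9565.
Prior odds = 0.2970/3.9565 = 0.0751, so P(S) = 0.0751/(1+0.0751) ≈ 0.07.

P(S) = 0.07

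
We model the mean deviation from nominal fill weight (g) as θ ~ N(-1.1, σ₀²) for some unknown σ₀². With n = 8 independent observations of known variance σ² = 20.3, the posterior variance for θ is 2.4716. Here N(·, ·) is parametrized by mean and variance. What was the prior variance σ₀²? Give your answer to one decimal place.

For the Normal–Normal model with known σ², precisions add: τ_n = τ₀ + n/σ².
So 1/σ₀² = 1/2.4716 − 8/20.3 = 0.404596 − 0.394089 = 0.010507.
Hence σ₀² = 1/0.010507 ≈ 95.2.

σ₀² = 95.2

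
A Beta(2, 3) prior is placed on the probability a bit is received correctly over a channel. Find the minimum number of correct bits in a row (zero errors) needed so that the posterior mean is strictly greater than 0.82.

k = 12

After k correct bits and 0 errors the posterior is Beta(2+k, 3), with mean (2+k)/(2+3+k).
Set (2+k)/(5+k) > 0.82 and solve: k > (0.82·5 − 2)/(1 − 0.82) = 11.667.
The smallest integer exceeding 11.667 is 12, and checking k=12: (14)/(17) = 0.8235 > 0.82.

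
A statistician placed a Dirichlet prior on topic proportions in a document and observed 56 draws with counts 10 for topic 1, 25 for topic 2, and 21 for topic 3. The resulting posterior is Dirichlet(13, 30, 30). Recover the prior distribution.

For a Dirichlet(α) prior with multinomial counts c, the posterior is Dirichlet(α + c) componentwise.
Subtract each count from the matching posterior parameter: 13−10=3, 30−25=5, 30−21=9.

Dirichlet(3, 5, 9)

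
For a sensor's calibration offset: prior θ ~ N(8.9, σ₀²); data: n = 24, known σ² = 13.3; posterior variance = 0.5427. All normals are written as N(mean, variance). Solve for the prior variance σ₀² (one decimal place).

σ₀² = 26.2

For the Normal–Normal model with known σ², precisions add: τ_n = τ₀ + n/σ².
So 1/σ₀² = 1/0.5427 − 24/13.3 = 1.842639 − 1.804511 = 0.038128.
Hence σ₀² = 1/0.038128 ≈ 26.2.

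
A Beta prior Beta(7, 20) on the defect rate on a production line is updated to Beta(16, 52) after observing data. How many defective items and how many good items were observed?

Beta is conjugate to the binomial likelihood: posterior = Beta(α+s, β+f).
So s = 16 − 7 = 9 and f = 52 − 20 = 32.

9 defective items and 32 good items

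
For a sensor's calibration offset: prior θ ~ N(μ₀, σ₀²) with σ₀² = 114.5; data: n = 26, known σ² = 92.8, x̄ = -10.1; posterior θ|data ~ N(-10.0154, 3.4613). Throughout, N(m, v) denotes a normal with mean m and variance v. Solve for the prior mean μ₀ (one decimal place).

μ₀ = -7.3

The posterior mean is a precision-weighted average: μ_n = (τ₀μ₀ + τ_data·x̄)/(τ₀+τ_data), with τ₀=1/σ₀² and τ_data=n/σ².
Here τ₀ = 1/114.5 = 0.008734 and τ_data = 26/92.8 = 0.280172, so τ_n = 0.288906.
Rearranging for μ₀: μ₀ = (μ_n·τ_n − τ_data·x̄)/τ₀ = (-10.0154·0.288906 − 0.280172·-10.1) / 0.008734 = -0.063772/0.008734 ≈ -7.3.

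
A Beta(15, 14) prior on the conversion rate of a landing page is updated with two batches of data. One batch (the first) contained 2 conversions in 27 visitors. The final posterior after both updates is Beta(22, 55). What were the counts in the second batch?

Sequential conjugate updates are equivalent to a single update on the pooled data, so total successes = posterior α − prior α and total failures = posterior β − prior β.
Total across both batches: 22−15=7 conversions, 55−14=41 bounces.
Subtract the first batch: 7−2=5 conversions and 41−25=16 bounces.

5 conversions and 16 bounces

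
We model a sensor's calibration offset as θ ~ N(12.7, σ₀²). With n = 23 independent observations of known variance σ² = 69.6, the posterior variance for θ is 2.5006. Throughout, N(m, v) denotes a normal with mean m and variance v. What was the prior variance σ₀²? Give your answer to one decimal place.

For the Normal–Normal model with known σ², precisions add: τ_n = τ₀ + n/σ².
So 1/σ₀² = 1/2.5006 − 23/69.6 = 0.399904 − 0.330460 = 0.069444.
Hence σ₀² = 1/0.069444 ≈ 14.4.

σ₀² = 14.4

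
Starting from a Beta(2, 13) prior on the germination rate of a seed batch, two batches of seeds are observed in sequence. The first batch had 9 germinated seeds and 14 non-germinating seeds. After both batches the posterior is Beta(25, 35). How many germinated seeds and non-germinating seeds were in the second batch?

14 germinated seeds and 8 non-germinating seeds

Because Beta–binomial updating is additive in the counts, the combined data contributed (α_post−α_prior, β_post−β_prior) successes and failures.
Total across both batches: 25−2=23 germinated seeds, 35−13=22 non-germinating seeds.
Subtract the first batch: 23−9=14 germinated seeds and 22−14=8 non-germinating seeds.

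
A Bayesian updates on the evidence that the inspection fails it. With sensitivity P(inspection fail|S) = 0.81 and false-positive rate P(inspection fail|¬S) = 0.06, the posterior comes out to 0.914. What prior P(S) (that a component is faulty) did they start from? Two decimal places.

Bayes' rule in odds form gives O(S|E) = O(S)·[P(E|S)/P(E|¬S)], hence O(S) = O(S|E)/LR.
Posterior odds = 0.914/(1−0.914) = 10.6279. LR = 0.81/0.06 = 13.5000.
Prior odds = 10.6279/13.5000 = 0.7873, so P(S) = 0.7873/(1+0.7873) ≈ 0.44.

P(S) = 0.44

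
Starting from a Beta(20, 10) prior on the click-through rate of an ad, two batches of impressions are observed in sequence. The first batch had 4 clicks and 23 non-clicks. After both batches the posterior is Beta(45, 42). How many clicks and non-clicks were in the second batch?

Because Beta–binomial updating is additive in the counts, the combined data contributed (α_post−α_prior, β_post−β_prior) successes and failures.
Total across both batches: 45−20=25 clicks, 42−10=32 non-clicks.
Subtract the first batch: 25−4=21 clicks and 32−23=9 non-clicks.

21 clicks and 9 non-clicks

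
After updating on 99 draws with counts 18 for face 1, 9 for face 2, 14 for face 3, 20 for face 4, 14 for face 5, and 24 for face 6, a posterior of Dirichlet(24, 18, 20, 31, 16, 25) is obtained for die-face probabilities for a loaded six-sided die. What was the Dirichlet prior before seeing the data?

For a Dirichlet(α) prior with multinomial counts c, the posterior is Dirichlet(α + c) componentwise.
Subtract each count from the matching posterior parameter: 24−18=6, 18−9=9, 20−14=6, 31−20=11, 16−14=2, 25−24=1.

Dirichlet(6, 9, 6, 11, 2, 1)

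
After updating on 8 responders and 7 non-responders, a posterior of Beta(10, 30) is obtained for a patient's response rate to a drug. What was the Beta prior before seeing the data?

Beta is conjugate to the binomial likelihood: posterior = Beta(a+s, b+f).
Subtract the data counts: 10−8=2, 30−7=23.

Beta(2, 23)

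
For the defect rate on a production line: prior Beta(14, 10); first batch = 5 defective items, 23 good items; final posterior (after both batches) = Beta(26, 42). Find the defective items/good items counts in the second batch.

Sequential conjugate updates are equivalent to a single update on the pooled data, so total successes = posterior α − prior α and total failures = posterior β − prior β.
Total across both batches: 26−14=12 defective items, 42−10=32 good items.
Subtract the first batch: 12−5=7 defective items and 32−23=9 good items.

7 defective items and 9 good items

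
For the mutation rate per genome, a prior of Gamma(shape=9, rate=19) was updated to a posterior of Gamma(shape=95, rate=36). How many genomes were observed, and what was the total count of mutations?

Gamma–Poisson conjugacy: posterior shape = α + Σxᵢ, posterior rate = β + n.
Matching: Σxᵢ = 95 − 9 = 86 and n = 36 − 19 = 17.

n = 17 genomes with total 86 mutations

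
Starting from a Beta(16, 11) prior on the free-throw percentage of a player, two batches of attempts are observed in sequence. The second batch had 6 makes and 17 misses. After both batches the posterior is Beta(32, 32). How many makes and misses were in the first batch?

10 makes and 4 misses

Sequential conjugate updates are equivalent to a single update on the pooled data, so total successes = posterior α − prior α and total failures = posterior β − prior β.
Total across both batches: 32−16=16 makes, 32−11=21 misses.
Subtract the second batch: 16−6=10 makes and 21−17=4 misses.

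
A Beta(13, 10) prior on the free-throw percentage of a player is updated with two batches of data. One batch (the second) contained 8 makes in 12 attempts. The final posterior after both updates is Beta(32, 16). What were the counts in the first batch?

Sequential conjugate updates are equivalent to a single update on the pooled data, so total successes = posterior α − prior α and total failures = posterior β − prior β.
Total across both batches: 32−13=19 makes, 16−10=6 misses.
Subtract the second batch: 19−8=11 makes and 6−4=2 misses.

11 makes and 2 misses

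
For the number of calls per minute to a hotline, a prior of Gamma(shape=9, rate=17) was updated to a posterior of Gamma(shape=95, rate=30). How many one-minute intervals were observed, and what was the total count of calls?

A Gamma(α, β) prior (rate parametrization) on a Poisson rate with n observations summing to S gives posterior Gamma(α+S, β+n).
Matching: Σxᵢ = 95 − 9 = 86 and n = 30 − 17 = 13.

n = 13 one-minute intervals with total 86 calls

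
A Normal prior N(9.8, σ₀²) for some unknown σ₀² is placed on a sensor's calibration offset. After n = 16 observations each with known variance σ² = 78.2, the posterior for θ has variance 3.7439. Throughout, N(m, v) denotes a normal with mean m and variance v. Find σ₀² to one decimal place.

For the Normal–Normal model with known σ², precisions add: τ_n = τ₀ + n/σ².
So 1/σ₀² = 1/3.7439 − 16/78.2 = 0.267101 − 0.204604 = 0.062497.
Hence σ₀² = 1/0.062497 ≈ 16.0.

σ₀² = 16.0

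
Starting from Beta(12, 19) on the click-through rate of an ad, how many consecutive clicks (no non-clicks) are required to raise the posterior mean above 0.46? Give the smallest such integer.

After k clicks and 0 non-clicks the posterior is Beta(12+k, 19), with mean (12+k)/(12+19+k).
Set (12+k)/(31+k) > 0.46 and solve: k > (0.46·31 − 12)/(1 − 0.46) = 4.185.
The smallest integer exceeding 4.185 is 5.

k = 5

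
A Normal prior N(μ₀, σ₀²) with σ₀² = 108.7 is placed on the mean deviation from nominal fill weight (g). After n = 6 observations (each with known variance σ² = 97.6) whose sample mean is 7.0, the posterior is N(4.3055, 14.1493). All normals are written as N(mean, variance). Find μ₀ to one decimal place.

μ₀ = -13.7

With known observation variance, the Normal–Normal posterior has precision τ_n = τ₀ + n/σ² and mean μ_n = (τ₀μ₀ + (n/σ²)x̄)/τ_n.
Here τ₀ = 1/108.7 = 0.009200 and τ_data = 6/97.6 = 0.061475, so τ_n = 0.070675.
Rearranging for μ₀: μ₀ = (μ_n·τ_n − τ_data·x̄)/τ₀ = (4.3055·0.070675 − 0.061475·7.0) / 0.009200 = -0.126034/0.009200 ≈ -13.7.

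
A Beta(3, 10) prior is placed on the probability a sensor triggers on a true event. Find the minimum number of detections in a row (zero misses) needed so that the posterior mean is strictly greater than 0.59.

k = 12

After k detections and 0 misses the posterior is Beta(3+k, 10), with mean (3+k)/(3+10+k).
Set (3+k)/(13+k) > 0.59 and solve: k > (0.59·13 − 3)/(1 − 0.59) = 11.390.
The smallest integer exceeding 11.390 is 12, and checking k=12: (15)/(25) = 0.6000 > 0.59.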